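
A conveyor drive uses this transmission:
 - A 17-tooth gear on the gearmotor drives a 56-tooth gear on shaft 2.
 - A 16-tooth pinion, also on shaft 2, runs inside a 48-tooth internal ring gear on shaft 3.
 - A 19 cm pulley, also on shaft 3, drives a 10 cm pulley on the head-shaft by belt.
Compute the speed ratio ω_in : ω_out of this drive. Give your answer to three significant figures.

Each stage contributes driven/driver: gear mesh 56/17 = 3.2941, internal gear 48/16 = 3, belt 10/19 = 0.52632.
Overall: 3.2941 × 3 × 0.52632 = 5.2012.

5.20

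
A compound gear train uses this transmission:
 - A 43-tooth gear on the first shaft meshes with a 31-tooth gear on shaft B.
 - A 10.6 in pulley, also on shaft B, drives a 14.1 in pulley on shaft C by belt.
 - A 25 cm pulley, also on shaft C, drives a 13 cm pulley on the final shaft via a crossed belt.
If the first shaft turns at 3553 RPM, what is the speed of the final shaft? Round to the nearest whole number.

7125 RPM

gear mesh 31/43 = 0.72093 → 3553/0.72093 = 4928.4 RPM
belt 14.1/10.6 = 1.3302 → 4928.4/1.3302 = 3705 RPM
belt 13/25 = 0.52 → 3705/0.52 = 7125 RPM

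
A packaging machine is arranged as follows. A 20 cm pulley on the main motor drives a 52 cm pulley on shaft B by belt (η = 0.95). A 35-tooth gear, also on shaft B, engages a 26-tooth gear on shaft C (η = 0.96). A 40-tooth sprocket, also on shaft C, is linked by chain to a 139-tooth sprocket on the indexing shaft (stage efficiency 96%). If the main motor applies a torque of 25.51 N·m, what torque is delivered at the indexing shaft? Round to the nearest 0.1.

149.9 N·m

belt 52/20 = 2.6 → τ = 25.51·2.6·0.95 = 63.01 N·m
gear mesh 26/35 = 0.74286 → τ = 63.01·0.74286·0.96 = 44.935 N·m
chain 139/40 = 3.475 → τ = 44.935·3.475·0.96 = 149.9 N·m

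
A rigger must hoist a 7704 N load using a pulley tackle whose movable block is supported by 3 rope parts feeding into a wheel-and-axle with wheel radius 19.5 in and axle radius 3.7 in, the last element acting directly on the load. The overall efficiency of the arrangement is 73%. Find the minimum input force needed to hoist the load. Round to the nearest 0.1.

Block-and-tackle MA = number of supporting rope parts = 3.
Wheel-and-axle MA = R/r = 19.5/3.7 = 5.2703.
Combined ideal MA = 3 × 5.2703 = 15.811.
Actual MA = 15.811 × 0.73 = 11.542.
Effort = load / actual MA = 7704 / 11.542 = 667.48 N.

667.5 N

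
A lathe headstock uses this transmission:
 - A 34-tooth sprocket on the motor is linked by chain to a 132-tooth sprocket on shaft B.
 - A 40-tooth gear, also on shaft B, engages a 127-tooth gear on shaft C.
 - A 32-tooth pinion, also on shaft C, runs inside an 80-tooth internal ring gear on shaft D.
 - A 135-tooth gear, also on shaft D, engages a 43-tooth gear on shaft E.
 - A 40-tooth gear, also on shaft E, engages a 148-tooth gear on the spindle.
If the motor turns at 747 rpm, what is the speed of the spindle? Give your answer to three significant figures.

20.6 rpm

the motor → shaft B (chain, 132/34): 747 ÷ 3.8824 = 192.41 rpm
shaft B → shaft C (gear mesh, 127/40): 192.41 ÷ 3.175 = 60.601 rpm
shaft C → shaft D (internal gear, 80/32): 60.601 ÷ 2.5 = 24.241 rpm
shaft D → shaft E (gear mesh, 43/135): 24.241 ÷ 0.31852 = 76.104 rpm
shaft E → the spindle (gear mesh, 148/40): 76.104 ÷ 3.7 = 20.569 rpm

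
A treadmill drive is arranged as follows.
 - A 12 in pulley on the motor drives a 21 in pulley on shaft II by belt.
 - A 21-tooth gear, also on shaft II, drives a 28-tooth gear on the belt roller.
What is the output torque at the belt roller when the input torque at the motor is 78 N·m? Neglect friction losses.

182 N·m

belt 21/12 = 1.75 → τ = 78·1.75 = 136.5 N·m
gear mesh 28/21 = 1.3333 → τ = 136.5·1.3333 = 182 N·m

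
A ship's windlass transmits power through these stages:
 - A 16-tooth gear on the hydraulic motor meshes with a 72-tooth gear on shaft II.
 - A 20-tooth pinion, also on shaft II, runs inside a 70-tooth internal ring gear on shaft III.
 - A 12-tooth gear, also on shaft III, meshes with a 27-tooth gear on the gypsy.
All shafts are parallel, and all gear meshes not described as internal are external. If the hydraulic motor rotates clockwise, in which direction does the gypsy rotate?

clockwise

the hydraulic motor → shaft II: external mesh, 1 reversal → CCW.
shaft II → shaft III: internal mesh, same direction → CCW.
shaft III → the gypsy: external mesh, 1 reversal → CW.
2 reversals in total — an even number — so the gypsy turns the same way as the hydraulic motor.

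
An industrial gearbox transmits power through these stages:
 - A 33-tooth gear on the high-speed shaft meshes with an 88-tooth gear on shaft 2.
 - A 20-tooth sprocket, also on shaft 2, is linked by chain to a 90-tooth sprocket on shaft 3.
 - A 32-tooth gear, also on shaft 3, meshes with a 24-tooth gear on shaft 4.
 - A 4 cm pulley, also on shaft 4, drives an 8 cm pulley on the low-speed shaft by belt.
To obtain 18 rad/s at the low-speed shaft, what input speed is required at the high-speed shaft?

Overall ratio R = 2.6667 × 4.5 × 0.75 × 2 = 18.
Required input speed = output speed × R = 18 × 18 = 324 rad/s.

324 rad/s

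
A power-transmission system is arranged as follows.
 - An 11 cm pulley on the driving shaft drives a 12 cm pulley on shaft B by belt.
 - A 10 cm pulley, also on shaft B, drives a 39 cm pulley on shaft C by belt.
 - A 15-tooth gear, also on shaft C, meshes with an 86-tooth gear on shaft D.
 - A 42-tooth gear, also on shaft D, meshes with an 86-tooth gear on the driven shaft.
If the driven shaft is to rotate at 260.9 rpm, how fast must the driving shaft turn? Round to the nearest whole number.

13031 rpm

Overall ratio R = 1.0909 × 3.9 × 5.7333 × 2.0476 = 49.947.
Required input speed = output speed × R = 260.9 × 49.947 = 13031 rpm.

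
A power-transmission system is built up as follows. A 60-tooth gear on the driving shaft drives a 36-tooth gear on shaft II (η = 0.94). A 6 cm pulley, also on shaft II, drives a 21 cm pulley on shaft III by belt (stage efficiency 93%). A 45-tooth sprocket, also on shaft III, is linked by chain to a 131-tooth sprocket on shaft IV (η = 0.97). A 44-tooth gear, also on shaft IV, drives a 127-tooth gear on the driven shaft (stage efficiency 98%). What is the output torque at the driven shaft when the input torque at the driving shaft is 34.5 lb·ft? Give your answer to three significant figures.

Gear mesh: ratio = 36/60 = 0.6; torque at shaft II = 34.5 × 0.6 × 0.94 = 19.458 lb·ft.
Belt: ratio = 21/6 = 3.5; torque at shaft III = 19.458 × 3.5 × 0.93 = 63.336 lb·ft.
Chain: ratio = 131/45 = 2.9111; torque at shaft IV = 63.336 × 2.9111 × 0.97 = 178.85 lb·ft.
Gear mesh: ratio = 127/44 = 2.8864; torque at the driven shaft = 178.85 × 2.8864 × 0.98 = 505.89 lb·ft.

506 lb·ft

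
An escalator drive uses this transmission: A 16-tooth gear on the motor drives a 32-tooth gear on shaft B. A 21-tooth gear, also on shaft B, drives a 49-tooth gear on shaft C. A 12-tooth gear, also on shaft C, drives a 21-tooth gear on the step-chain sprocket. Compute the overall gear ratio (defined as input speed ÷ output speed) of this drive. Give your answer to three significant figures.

8.17

Each stage contributes driven/driver: gear mesh 32/16 = 2, gear mesh 49/21 = 2.3333, gear mesh 21/12 = 1.75.
Overall: 2 × 2.3333 × 1.75 = 8.1667.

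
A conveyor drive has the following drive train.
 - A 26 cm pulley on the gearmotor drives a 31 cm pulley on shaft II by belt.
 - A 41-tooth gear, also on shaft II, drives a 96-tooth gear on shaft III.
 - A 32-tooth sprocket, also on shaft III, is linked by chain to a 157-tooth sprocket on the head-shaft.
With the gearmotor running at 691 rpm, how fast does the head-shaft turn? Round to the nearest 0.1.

50.4 rpm

belt 31/26 = 1.1923 → 691/1.1923 = 579.55 rpm
gear mesh 96/41 = 2.3415 → 579.55/2.3415 = 247.52 rpm
chain 157/32 = 4.9062 → 247.52/4.9062 = 50.449 rpm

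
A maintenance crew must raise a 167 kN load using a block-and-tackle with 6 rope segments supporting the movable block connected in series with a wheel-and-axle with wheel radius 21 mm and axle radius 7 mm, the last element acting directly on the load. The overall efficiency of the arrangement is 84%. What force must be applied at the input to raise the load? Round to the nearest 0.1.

11.0 kN

Block-and-tackle MA = number of supporting rope parts = 6.
Wheel-and-axle MA = R/r = 21/7 = 3.
Combined ideal MA = 6 × 3 = 18.
Actual MA = 18 × 0.84 = 15.12.
Effort = load / actual MA = 167 / 15.12 = 11.045 kN.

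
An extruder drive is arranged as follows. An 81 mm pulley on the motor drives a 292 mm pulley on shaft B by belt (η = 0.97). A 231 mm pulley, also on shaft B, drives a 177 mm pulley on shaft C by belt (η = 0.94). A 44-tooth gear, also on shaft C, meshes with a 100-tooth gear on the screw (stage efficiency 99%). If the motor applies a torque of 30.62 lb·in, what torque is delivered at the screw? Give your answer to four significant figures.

173.5 lb·in

After the belt (292/81): 30.62 × 3.6049 × 0.97 = 107.07 lb·in
After the belt (177/231): 107.07 × 0.76623 × 0.94 = 77.119 lb·in
After the gear mesh (100/44): 77.119 × 2.2727 × 0.99 = 173.52 lb·in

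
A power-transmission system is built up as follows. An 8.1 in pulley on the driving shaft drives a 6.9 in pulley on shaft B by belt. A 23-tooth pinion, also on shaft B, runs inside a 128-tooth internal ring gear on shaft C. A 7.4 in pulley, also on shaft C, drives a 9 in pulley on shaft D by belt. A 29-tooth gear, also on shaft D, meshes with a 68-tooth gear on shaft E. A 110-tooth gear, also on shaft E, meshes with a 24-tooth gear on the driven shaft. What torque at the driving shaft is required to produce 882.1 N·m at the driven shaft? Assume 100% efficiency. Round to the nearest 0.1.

Overall ratio R = 0.85185 × 5.5652 × 1.2162 × 2.3448 × 0.21818 = 2.9498.
Input torque = output torque / R = 882.1 / 2.9498 = 299.04 N·m.

299.0 N·m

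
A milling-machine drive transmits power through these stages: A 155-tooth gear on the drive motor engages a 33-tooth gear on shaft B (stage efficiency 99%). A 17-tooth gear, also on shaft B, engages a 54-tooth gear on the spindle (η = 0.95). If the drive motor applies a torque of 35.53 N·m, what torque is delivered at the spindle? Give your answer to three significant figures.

gear mesh 33/155 = 0.2129 → τ = 35.53·0.2129·0.99 = 7.4888 N·m
gear mesh 54/17 = 3.1765 → τ = 7.4888·3.1765·0.95 = 22.599 N·m

22.6 N·m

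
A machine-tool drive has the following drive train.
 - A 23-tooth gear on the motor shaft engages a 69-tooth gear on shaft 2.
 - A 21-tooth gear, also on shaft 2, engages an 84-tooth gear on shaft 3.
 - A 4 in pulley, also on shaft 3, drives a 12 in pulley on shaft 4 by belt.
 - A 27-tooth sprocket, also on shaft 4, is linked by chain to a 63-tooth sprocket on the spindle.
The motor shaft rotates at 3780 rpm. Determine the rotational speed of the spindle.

Gear mesh: ratio = 69/23 = 3, so shaft 2 turns at 3780 / 3 = 1260 rpm.
Gear mesh: ratio = 84/21 = 4, so shaft 3 turns at 1260 / 4 = 315 rpm.
Belt: ratio = 12/4 = 3, so shaft 4 turns at 315 / 3 = 105 rpm.
Chain: ratio = 63/27 = 2.3333, so the spindle turns at 105 / 2.3333 = 45 rpm.

45 rpm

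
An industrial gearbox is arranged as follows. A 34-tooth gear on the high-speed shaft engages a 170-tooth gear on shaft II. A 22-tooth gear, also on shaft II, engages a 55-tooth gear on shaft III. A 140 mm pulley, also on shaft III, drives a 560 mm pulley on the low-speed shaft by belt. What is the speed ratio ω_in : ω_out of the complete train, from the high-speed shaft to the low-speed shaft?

Each stage contributes driven/driver: gear mesh 170/34 = 5, gear mesh 55/22 = 2.5, belt 560/140 = 4.
Overall: 5 × 2.5 × 4 = 50.

50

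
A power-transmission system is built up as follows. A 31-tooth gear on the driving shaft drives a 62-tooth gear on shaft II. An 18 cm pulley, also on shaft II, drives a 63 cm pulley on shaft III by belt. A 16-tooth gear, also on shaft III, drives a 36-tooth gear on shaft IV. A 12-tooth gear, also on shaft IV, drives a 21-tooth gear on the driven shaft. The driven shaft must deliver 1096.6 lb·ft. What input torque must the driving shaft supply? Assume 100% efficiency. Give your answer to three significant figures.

Overall ratio R = 2 × 3.5 × 2.25 × 1.75 = 27.562.
Input torque = output torque / R = 1096.6 / 27.562 = 39.786 lb·ft.

39.8 lb·ft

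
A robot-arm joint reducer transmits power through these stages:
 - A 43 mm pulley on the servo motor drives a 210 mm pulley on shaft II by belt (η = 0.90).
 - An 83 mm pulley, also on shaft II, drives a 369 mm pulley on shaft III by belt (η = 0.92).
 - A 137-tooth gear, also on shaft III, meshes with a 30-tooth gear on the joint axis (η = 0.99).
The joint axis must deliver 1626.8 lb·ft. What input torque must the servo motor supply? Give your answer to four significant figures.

417.4 lb·ft

Overall ratio R = 4.8837 × 4.4458 × 0.21898 = 4.7544; overall efficiency η = 0.90 × 0.92 × 0.99 = 0.8197.
Input torque = output torque / (R × η) = 1626.8 / (4.7544 × 0.8197) = 417.42 lb·ft.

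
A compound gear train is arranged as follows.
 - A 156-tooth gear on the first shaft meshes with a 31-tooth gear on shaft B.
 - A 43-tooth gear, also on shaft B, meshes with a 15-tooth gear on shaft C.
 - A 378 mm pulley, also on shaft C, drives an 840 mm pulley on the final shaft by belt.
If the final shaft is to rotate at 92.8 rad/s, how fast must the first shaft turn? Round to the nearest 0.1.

14.3 rad/s

Overall ratio R = 0.19872 × 0.34884 × 2.2222 = 0.15404.
Required input speed = output speed × R = 92.8 × 0.15404 = 14.295 rad/s.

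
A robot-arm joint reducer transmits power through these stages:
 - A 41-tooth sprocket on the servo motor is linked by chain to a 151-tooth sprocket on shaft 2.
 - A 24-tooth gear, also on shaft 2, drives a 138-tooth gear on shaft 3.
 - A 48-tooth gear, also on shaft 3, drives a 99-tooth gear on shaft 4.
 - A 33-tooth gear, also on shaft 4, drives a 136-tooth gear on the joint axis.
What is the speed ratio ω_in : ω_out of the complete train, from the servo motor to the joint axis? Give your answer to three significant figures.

180

Each stage contributes driven/driver: chain 151/41 = 3.6829, gear mesh 138/24 = 5.75, gear mesh 99/48 = 2.0625, gear mesh 136/33 = 4.1212.
Overall: 3.6829 × 5.75 × 2.0625 × 4.1212 = 180.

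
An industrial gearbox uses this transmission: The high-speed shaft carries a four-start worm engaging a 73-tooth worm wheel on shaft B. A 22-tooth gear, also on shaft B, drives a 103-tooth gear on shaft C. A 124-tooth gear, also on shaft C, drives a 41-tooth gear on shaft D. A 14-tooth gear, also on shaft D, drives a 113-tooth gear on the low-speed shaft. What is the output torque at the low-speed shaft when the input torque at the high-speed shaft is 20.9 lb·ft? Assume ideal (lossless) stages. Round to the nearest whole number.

4766 lb·ft

worm 73/4 = 18.25 → τ = 20.9·18.25 = 381.42 lb·ft
gear mesh 103/22 = 4.6818 → τ = 381.42·4.6818 = 1785.8 lb·ft
gear mesh 41/124 = 0.33065 → τ = 1785.8·0.33065 = 590.45 lb·ft
gear mesh 113/14 = 8.0714 → τ = 590.45·8.0714 = 4765.8 lb·ft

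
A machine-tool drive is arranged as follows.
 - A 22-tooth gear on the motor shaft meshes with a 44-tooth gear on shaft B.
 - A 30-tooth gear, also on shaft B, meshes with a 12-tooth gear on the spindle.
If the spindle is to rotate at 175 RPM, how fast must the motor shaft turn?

Overall ratio R = 2 × 0.4 = 0.8.
Required input speed = output speed × R = 175 × 0.8 = 140 RPM.

140 RPM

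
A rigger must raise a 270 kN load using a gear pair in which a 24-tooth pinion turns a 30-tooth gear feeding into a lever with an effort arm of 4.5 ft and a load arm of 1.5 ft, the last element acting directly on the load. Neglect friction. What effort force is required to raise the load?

72 kN

Gear pair MA = 30/24 = 1.25.
Lever MA = effort arm / load arm = 4.5/1.5 = 3.
Combined ideal MA = 1.25 × 3 = 3.75.
Effort = load / MA = 270 / 3.75 = 72 kN.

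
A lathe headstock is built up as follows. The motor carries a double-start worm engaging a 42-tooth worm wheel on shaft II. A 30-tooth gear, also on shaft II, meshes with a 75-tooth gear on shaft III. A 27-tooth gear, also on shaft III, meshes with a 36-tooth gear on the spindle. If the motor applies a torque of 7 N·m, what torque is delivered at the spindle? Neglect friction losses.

490 N·m

After the worm (42/2): 7 × 21 = 147 N·m
After the gear mesh (75/30): 147 × 2.5 = 367.5 N·m
After the gear mesh (36/27): 367.5 × 1.3333 = 490 N·m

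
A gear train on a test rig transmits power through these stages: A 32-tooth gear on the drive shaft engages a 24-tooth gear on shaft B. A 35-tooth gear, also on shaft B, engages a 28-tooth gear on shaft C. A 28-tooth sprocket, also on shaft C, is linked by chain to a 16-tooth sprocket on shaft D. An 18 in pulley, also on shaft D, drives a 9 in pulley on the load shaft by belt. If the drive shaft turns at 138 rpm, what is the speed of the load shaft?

Gear mesh: ratio = 24/32 = 0.75, so shaft B turns at 138 / 0.75 = 184 rpm.
Gear mesh: ratio = 28/35 = 0.8, so shaft C turns at 184 / 0.8 = 230 rpm.
Chain: ratio = 16/28 = 0.57143, so shaft D turns at 230 / 0.57143 = 402.5 rpm.
Belt: ratio = 9/18 = 0.5, so the load shaft turns at 402.5 / 0.5 = 805 rpm.

805 rpm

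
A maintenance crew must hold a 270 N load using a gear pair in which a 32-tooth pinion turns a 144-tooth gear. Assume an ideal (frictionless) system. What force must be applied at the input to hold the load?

60 N

Gear pair MA = 144/32 = 4.5.
Effort = load / MA = 270 / 4.5 = 60 N.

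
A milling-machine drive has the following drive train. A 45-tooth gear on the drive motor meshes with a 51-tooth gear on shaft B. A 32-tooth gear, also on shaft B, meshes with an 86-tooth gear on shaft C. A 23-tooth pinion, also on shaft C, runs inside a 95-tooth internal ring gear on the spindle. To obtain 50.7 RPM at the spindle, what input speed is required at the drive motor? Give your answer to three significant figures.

638 RPM

Overall ratio R = 1.1333 × 2.6875 × 4.1304 = 12.581.
Required input speed = output speed × R = 50.7 × 12.581 = 637.84 RPM.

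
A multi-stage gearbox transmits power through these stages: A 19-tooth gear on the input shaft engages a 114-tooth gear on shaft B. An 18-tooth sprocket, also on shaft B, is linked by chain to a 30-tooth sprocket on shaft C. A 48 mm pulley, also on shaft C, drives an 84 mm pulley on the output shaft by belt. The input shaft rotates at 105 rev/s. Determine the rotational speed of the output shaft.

6 rev/s

Gear mesh: ratio = 114/19 = 6, so shaft B turns at 105 / 6 = 17.5 rev/s.
Chain: ratio = 30/18 = 1.6667, so shaft C turns at 17.5 / 1.6667 = 10.5 rev/s.
Belt: ratio = 84/48 = 1.75, so the output shaft turns at 10.5 / 1.75 = 6 rev/s.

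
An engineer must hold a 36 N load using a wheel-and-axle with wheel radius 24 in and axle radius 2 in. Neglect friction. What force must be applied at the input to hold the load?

Wheel-and-axle MA = R/r = 24/2 = 12.
Effort = load / MA = 36 / 12 = 3 N.

3 N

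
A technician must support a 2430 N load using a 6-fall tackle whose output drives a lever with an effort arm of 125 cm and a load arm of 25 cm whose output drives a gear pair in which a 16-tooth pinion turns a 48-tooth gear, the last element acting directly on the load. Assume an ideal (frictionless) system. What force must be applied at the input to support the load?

Block-and-tackle MA = number of supporting rope parts = 6.
Lever MA = effort arm / load arm = 125/25 = 5.
Gear pair MA = 48/16 = 3.
Combined ideal MA = 6 × 5 × 3 = 90.
Effort = load / MA = 2430 / 90 = 27 N.

27 N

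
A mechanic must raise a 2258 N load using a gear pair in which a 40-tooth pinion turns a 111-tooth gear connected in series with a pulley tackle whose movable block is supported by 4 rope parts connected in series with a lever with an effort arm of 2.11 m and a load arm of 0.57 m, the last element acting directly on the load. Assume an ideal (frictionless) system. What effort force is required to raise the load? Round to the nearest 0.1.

55.0 N

Gear pair MA = 111/40 = 2.775.
Block-and-tackle MA = number of supporting rope parts = 4.
Lever MA = effort arm / load arm = 2.11/0.57 = 3.7018.
Combined ideal MA = 2.775 × 4 × 3.7018 = 41.089.
Effort = load / MA = 2258 / 41.089 = 54.953 N.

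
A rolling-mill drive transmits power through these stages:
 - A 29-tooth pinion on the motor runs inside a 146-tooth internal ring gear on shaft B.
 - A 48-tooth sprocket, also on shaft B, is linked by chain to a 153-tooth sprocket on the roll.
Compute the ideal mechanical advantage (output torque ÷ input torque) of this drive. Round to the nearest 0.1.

16.0

Each stage contributes driven/driver: internal gear 146/29 = 5.0345, chain 153/48 = 3.1875.
Overall: 5.0345 × 3.1875 = 16.047.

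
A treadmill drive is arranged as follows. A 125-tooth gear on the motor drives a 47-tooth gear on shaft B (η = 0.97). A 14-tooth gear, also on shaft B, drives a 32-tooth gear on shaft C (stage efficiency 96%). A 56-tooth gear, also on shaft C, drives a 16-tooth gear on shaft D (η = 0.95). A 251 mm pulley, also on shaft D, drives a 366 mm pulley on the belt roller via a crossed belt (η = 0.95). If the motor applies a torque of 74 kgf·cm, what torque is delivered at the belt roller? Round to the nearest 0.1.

Gear mesh: ratio = 47/125 = 0.376; torque at shaft B = 74 × 0.376 × 0.97 = 26.989 kgf·cm.
Gear mesh: ratio = 32/14 = 2.2857; torque at shaft C = 26.989 × 2.2857 × 0.96 = 59.222 kgf·cm.
Gear mesh: ratio = 16/56 = 0.28571; torque at shaft D = 59.222 × 0.28571 × 0.95 = 16.075 kgf·cm.
Belt: ratio = 366/251 = 1.4582; torque at the belt roller = 16.075 × 1.4582 × 0.95 = 22.267 kgf·cm.

22.3 kgf·cm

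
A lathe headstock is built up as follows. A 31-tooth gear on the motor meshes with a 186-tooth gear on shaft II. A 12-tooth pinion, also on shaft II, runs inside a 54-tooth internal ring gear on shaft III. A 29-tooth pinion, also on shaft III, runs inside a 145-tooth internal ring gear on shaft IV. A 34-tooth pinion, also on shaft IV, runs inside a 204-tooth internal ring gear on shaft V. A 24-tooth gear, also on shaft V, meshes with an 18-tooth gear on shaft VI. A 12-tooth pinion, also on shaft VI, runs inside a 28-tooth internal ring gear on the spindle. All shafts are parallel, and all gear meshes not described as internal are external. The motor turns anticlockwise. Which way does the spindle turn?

the motor → shaft II: external mesh, 1 reversal → CW.
shaft II → shaft III: internal mesh, same direction → CW.
shaft III → shaft IV: internal mesh, same direction → CW.
shaft IV → shaft V: internal mesh, same direction → CW.
shaft V → shaft VI: external mesh, 1 reversal → CCW.
shaft VI → the spindle: internal mesh, same direction → CCW.
2 reversals in total — an even number — so the spindle turns the same way as the motor.

anticlockwise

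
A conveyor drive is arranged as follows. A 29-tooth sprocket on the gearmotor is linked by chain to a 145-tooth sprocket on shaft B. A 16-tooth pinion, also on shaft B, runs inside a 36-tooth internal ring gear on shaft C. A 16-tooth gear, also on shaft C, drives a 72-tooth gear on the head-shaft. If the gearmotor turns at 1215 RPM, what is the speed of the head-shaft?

24 RPM

Chain: ratio = 145/29 = 5, so shaft B turns at 1215 / 5 = 243 RPM.
Internal gear: ratio = 36/16 = 2.25, so shaft C turns at 243 / 2.25 = 108 RPM.
Gear mesh: ratio = 72/16 = 4.5, so the head-shaft turns at 108 / 4.5 = 24 RPM.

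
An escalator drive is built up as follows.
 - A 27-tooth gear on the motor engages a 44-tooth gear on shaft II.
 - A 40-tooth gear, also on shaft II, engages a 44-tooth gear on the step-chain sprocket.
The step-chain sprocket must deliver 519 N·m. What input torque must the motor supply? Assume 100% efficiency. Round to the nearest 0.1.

289.5 N·m

Overall ratio R = 1.6296 × 1.1 = 1.7926.
Input torque = output torque / R = 519 / 1.7926 = 289.52 N·m.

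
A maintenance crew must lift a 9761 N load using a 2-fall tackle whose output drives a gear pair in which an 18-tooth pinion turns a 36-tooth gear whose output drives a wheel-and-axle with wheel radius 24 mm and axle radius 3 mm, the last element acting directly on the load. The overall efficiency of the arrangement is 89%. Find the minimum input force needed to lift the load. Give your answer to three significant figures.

Block-and-tackle MA = number of supporting rope parts = 2.
Gear pair MA = 36/18 = 2.
Wheel-and-axle MA = R/r = 24/3 = 8.
Combined ideal MA = 2 × 2 × 8 = 32.
Actual MA = 32 × 0.89 = 28.48.
Effort = load / actual MA = 9761 / 28.48 = 342.73 N.

343 N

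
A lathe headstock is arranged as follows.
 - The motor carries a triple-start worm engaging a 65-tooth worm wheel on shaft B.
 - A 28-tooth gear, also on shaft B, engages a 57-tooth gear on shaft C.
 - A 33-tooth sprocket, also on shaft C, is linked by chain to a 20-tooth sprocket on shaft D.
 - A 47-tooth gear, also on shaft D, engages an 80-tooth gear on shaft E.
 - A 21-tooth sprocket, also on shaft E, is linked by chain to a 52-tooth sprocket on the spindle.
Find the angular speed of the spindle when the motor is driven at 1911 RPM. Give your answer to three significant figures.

17.0 RPM

Worm: ratio = 65/3 = 21.667, so shaft B turns at 1911 / 21.667 = 88.2 RPM.
Gear mesh: ratio = 57/28 = 2.0357, so shaft C turns at 88.2 / 2.0357 = 43.326 RPM.
Chain: ratio = 20/33 = 0.60606, so shaft D turns at 43.326 / 0.60606 = 71.488 RPM.
Gear mesh: ratio = 80/47 = 1.7021, so shaft E turns at 71.488 / 1.7021 = 41.999 RPM.
Chain: ratio = 52/21 = 2.4762, so the spindle turns at 41.999 / 2.4762 = 16.961 RPM.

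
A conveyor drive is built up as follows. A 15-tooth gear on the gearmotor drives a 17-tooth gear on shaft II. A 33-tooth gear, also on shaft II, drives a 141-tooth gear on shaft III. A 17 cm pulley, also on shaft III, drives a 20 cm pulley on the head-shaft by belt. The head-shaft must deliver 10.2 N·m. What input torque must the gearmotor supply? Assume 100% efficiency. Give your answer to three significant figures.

1.79 N·m

Overall ratio R = 1.1333 × 4.2727 × 1.1765 = 5.697.
Input torque = output torque / R = 10.2 / 5.697 = 1.7904 N·m.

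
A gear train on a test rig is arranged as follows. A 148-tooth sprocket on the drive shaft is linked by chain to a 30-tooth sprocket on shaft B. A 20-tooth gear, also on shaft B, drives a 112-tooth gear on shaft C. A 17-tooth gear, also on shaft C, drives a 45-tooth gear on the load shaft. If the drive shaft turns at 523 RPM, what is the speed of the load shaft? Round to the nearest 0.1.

Chain: ratio = 30/148 = 0.2027, so shaft B turns at 523 / 0.2027 = 2580.1 RPM.
Gear mesh: ratio = 112/20 = 5.6, so shaft C turns at 2580.1 / 5.6 = 460.74 RPM.
Gear mesh: ratio = 45/17 = 2.6471, so the load shaft turns at 460.74 / 2.6471 = 174.06 RPM.

174.1 RPM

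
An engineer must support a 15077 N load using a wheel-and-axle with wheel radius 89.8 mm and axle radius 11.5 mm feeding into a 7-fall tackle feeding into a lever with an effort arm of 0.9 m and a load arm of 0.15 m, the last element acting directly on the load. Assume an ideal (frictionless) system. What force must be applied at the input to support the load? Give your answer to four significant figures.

45.97 N

Wheel-and-axle MA = R/r = 89.8/11.5 = 7.8087.
Block-and-tackle MA = number of supporting rope parts = 7.
Lever MA = effort arm / load arm = 0.9/0.15 = 6.
Combined ideal MA = 7.8087 × 7 × 6 = 327.97.
Effort = load / MA = 15077 / 327.97 = 45.971 N.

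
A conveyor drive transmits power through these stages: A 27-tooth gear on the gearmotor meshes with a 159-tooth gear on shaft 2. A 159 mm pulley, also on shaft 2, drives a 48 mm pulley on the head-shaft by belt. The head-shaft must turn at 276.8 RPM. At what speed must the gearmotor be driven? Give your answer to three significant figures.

Overall ratio R = 5.8889 × 0.30189 = 1.7778.
Required input speed = output speed × R = 276.8 × 1.7778 = 492.09 RPM.

492 RPM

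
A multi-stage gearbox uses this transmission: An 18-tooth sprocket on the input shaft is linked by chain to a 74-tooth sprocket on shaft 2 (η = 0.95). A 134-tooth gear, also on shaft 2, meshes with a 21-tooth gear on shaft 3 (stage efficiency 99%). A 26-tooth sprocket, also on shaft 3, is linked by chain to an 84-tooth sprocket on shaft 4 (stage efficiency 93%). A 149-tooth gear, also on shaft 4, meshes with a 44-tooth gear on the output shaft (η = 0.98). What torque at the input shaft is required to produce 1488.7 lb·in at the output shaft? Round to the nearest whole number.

Overall ratio R = 4.1111 × 0.15672 × 3.2308 × 0.2953 = 0.61468; overall efficiency η = 0.95 × 0.99 × 0.93 × 0.98 = 0.8572.
Input torque = output torque / (R × η) = 1488.7 / (0.61468 × 0.8572) = 2825.5 lb·in.

2825 lb·in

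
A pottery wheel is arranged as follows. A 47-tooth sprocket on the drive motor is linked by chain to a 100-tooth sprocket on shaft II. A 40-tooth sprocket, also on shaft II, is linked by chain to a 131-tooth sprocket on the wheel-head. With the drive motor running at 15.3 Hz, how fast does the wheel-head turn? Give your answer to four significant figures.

2.196 Hz

Chain: ratio = 100/47 = 2.1277, so shaft II turns at 15.3 / 2.1277 = 7.191 Hz.
Chain: ratio = 131/40 = 3.275, so the wheel-head turns at 7.191 / 3.275 = 2.1957 Hz.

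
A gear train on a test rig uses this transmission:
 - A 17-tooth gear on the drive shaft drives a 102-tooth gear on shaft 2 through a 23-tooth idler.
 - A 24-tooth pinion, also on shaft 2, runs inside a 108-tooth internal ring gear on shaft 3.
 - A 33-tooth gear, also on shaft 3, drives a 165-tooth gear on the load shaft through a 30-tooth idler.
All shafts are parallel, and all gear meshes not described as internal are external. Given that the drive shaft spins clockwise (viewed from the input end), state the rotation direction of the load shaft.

the drive shaft → shaft 2: driver → idler → driven is 2 external meshes, 2 reversals → CW.
shaft 2 → shaft 3: internal mesh, same direction → CW.
shaft 3 → the load shaft: driver → idler → driven is 2 external meshes, 2 reversals → CW.
4 reversals in total — an even number — so the load shaft turns the same way as the drive shaft.

clockwise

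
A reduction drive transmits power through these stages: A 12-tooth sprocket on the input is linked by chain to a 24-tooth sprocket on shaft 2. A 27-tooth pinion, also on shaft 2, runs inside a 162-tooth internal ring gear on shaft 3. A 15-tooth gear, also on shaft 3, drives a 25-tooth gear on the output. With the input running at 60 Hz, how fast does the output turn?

Chain: ratio = 24/12 = 2, so shaft 2 turns at 60 / 2 = 30 Hz.
Internal gear: ratio = 162/27 = 6, so shaft 3 turns at 30 / 6 = 5 Hz.
Gear mesh: ratio = 25/15 = 1.6667, so the output turns at 5 / 1.6667 = 3 Hz.

3 Hz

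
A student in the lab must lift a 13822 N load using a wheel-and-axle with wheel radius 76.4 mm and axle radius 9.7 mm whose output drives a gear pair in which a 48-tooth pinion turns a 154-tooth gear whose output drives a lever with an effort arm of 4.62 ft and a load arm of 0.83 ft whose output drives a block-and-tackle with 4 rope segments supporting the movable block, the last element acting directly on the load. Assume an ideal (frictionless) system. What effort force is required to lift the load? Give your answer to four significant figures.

24.57 N

Wheel-and-axle MA = R/r = 76.4/9.7 = 7.8763.
Gear pair MA = 154/48 = 3.2083.
Lever MA = effort arm / load arm = 4.62/0.83 = 5.5663.
Block-and-tackle MA = number of supporting rope parts = 4.
Combined ideal MA = 7.8763 × 3.2083 × 5.5663 × 4 = 562.63.
Effort = load / MA = 13822 / 562.63 = 24.567 N.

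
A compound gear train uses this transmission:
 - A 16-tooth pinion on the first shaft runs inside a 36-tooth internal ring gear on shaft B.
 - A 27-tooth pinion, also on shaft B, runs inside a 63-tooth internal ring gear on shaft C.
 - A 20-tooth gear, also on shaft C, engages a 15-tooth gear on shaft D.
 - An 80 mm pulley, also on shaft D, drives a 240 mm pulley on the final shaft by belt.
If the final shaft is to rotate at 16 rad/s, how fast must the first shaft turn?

Overall ratio R = 2.25 × 2.3333 × 0.75 × 3 = 11.812.
Required input speed = output speed × R = 16 × 11.812 = 189 rad/s.

189 rad/s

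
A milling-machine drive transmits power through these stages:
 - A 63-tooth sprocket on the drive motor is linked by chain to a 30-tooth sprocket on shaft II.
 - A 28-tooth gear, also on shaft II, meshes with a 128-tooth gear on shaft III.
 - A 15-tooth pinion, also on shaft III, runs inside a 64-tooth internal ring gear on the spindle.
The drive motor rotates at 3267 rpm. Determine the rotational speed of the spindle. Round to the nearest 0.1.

351.7 rpm

chain 30/63 = 0.47619 → 3267/0.47619 = 6860.7 rpm
gear mesh 128/28 = 4.5714 → 6860.7/4.5714 = 1500.8 rpm
internal gear 64/15 = 4.2667 → 1500.8/4.2667 = 351.74 rpm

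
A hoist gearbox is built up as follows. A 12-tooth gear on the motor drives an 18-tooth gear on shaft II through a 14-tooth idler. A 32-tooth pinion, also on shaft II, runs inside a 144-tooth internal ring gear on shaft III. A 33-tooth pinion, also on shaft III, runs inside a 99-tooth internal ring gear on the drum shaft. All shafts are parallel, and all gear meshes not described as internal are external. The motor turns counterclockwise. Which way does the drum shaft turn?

the motor → shaft II: driver → idler → driven is 2 external meshes, 2 reversals → CCW.
shaft II → shaft III: internal mesh, same direction → CCW.
shaft III → the drum shaft: internal mesh, same direction → CCW.
2 reversals in total — an even number — so the drum shaft turns the same way as the motor.

counterclockwise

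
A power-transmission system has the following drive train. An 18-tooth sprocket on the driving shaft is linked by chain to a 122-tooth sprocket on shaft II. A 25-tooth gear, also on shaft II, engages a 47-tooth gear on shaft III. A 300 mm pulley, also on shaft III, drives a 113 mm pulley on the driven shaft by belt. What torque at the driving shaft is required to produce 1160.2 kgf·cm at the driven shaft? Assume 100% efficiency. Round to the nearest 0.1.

Overall ratio R = 6.7778 × 1.88 × 0.37667 = 4.7996.
Input torque = output torque / R = 1160.2 / 4.7996 = 241.73 kgf·cm.

241.7 kgf·cm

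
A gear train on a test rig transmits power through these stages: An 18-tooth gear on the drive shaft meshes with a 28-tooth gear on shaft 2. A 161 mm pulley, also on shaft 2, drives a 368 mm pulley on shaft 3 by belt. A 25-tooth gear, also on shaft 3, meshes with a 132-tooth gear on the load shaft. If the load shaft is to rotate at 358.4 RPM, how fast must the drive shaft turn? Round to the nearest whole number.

6728 RPM

Overall ratio R = 1.5556 × 2.2857 × 5.28 = 18.773.
Required input speed = output speed × R = 358.4 × 18.773 = 6728.4 RPM.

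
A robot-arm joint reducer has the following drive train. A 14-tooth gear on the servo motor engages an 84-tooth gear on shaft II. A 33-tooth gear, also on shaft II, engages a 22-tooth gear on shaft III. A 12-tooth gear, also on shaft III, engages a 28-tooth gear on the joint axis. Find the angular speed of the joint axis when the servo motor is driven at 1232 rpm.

132 rpm

the servo motor → shaft II (gear mesh, 84/14): 1232 ÷ 6 = 205.33 rpm
shaft II → shaft III (gear mesh, 22/33): 205.33 ÷ 0.66667 = 308 rpm
shaft III → the joint axis (gear mesh, 28/12): 308 ÷ 2.3333 = 132 rpm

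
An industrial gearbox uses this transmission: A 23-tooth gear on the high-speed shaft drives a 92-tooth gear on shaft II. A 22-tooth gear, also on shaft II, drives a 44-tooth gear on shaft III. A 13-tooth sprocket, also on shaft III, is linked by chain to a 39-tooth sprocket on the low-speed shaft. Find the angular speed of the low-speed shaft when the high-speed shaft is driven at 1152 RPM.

Gear mesh: ratio = 92/23 = 4, so shaft II turns at 1152 / 4 = 288 RPM.
Gear mesh: ratio = 44/22 = 2, so shaft III turns at 288 / 2 = 144 RPM.
Chain: ratio = 39/13 = 3, so the low-speed shaft turns at 144 / 3 = 48 RPM.

48 RPM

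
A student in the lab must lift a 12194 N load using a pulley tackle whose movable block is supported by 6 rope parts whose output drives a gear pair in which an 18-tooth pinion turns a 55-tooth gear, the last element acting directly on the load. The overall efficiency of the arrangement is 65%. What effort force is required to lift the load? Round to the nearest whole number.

Block-and-tackle MA = number of supporting rope parts = 6.
Gear pair MA = 55/18 = 3.0556.
Combined ideal MA = 6 × 3.0556 = 18.333.
Actual MA = 18.333 × 0.65 = 11.917.
Effort = load / actual MA = 12194 / 11.917 = 1023.3 N.

1023 N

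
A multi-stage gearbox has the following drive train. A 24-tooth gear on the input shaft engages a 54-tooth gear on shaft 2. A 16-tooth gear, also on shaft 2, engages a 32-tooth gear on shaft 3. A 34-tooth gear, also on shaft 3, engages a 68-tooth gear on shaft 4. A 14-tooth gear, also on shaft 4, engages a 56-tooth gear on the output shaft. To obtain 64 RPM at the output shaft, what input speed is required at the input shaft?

Overall ratio R = 2.25 × 2 × 2 × 4 = 36.
Required input speed = output speed × R = 64 × 36 = 2304 RPM.

2304 RPM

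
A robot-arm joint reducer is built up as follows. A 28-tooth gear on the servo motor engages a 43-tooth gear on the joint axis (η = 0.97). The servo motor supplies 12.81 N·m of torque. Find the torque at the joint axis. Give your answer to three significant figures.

Gear mesh: ratio = 43/28 = 1.5357; torque at the joint axis = 12.81 × 1.5357 × 0.97 = 19.082 N·m.

19.1 N·m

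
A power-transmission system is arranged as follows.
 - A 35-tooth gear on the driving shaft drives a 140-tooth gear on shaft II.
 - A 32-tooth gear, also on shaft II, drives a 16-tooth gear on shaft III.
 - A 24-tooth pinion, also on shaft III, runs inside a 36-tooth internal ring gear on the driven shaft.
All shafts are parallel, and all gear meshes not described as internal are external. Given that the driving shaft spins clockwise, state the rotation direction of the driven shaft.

clockwise

the driving shaft → shaft II: external mesh, 1 reversal → CCW.
shaft II → shaft III: external mesh, 1 reversal → CW.
shaft III → the driven shaft: internal mesh, same direction → CW.
2 reversals in total — an even number — so the driven shaft turns the same way as the driving shaft.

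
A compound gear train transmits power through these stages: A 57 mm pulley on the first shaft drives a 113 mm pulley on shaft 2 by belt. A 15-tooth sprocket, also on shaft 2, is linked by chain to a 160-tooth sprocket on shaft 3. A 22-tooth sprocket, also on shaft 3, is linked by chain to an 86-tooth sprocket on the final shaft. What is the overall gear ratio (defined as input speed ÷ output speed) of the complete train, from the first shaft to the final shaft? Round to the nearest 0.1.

Each stage contributes driven/driver: belt 113/57 = 1.9825, chain 160/15 = 10.667, chain 86/22 = 3.9091.
Overall: 1.9825 × 10.667 × 3.9091 = 82.662.

82.7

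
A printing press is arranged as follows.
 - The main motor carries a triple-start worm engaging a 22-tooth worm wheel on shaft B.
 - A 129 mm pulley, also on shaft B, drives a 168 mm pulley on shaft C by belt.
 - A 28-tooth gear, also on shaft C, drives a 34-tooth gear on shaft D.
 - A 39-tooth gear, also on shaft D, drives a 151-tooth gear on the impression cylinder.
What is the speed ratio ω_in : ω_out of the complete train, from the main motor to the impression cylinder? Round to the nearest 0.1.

Each stage contributes driven/driver: worm 22/3 = 7.3333, belt 168/129 = 1.3023, gear mesh 34/28 = 1.2143, gear mesh 151/39 = 3.8718.
Overall: 7.3333 × 1.3023 × 1.2143 × 3.8718 = 44.901.

44.9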